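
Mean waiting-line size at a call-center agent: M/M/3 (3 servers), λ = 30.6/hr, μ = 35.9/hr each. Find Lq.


a = λ/μ = 0.8524; ρ = a/3 = 0.2841
P₀ = 0.423763
Lq = P₀·a^c·ρ / (c!·(1−ρ)²) = 0.423763·0.61927·0.2841/(6·0.51248)
= 0.02425

Final: 0.02425


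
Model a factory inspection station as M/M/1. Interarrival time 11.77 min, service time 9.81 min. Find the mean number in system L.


λ = 60/11.77 = 5.0977 /hr
μ = 60/9.81 = 6.1162 /hr
ρ = λ/μ = 5.0977/6.1162 = 0.8335
L = ρ/(1−ρ) = 0.8335/0.1665 = 5.0051

Final: 5.0051


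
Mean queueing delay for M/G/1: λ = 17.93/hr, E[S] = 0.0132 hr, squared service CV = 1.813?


ρ = λ·E[S] = 17.93·0.0132 = 0.2367
E[S²] = E[S]²(1+C_s²) = 0.0132²·(1+1.813) = 0.0004901
Wq = λ·E[S²]/(2(1−ρ)) = 17.93·0.0004901/(2·0.7633) = 0.005757 hr

Final: 0.005757 hr


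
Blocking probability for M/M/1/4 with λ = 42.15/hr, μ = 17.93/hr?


ρ = λ/μ = 42.15/17.93 = 2.3508
P_K = (1−ρ)ρ^K/(1−ρ^(K+1)) = (-1.3508·30.540009)/(1 − 71.793718)
= -41.253710/-70.793718 = 0.582731

Final: 0.582731


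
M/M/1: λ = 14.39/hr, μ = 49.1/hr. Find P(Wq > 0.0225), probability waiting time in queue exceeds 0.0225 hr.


ρ = 14.39/49.1 = 0.2931
P(Wq > t) = ρ·e^{−(μ−λ)t} = 0.2931·e^{−0.7810}
= 0.2931·0.457959 = 0.134217

Final: 0.134217


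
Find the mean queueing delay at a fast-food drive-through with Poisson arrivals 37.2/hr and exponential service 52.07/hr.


ρ = 37.2/52.07 = 0.7144
Wq = ρ/(μ−λ) = 0.7144/(52.07 − 37.2) = 0.7144/14.87 = 0.04804 hr

Final: 0.04804 hr


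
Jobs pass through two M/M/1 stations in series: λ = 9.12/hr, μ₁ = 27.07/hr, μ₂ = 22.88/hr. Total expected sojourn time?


Each node sees arrival rate λ = 9.12/hr (tandem ⇒ throughput preserved).
W₁ = 1/(μ₁−λ) = 1/(27.07−9.12) = 0.05571 hr
W₂ = 1/(μ₂−λ) = 1/(22.88−9.12) = 0.07267 hr
W_total = W₁ + W₂ = 0.05571 + 0.07267 = 0.12838 hr

Final: 0.12838 hr


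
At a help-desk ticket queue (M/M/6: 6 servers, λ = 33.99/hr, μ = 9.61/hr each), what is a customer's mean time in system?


a = 3.5369; ρ = 0.5895; P₀ = 0.027837
Lq = P₀·a^c·ρ/(c!(1−ρ)²) = 0.26478
Wq = Lq/λ = 0.26478/33.99 = 0.007790 hr
W = Wq + 1/μ = 0.007790 + 0.10406 = 0.11185 hr

Final: 0.11185 hr


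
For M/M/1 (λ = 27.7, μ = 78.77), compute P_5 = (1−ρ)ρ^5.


ρ = 27.7/78.77 = 0.3517
P_n = (1−ρ)·ρ^n = (1 − 0.3517)·0.3517^5 = 0.6483·0.005378 = 0.003487

Final: 0.003487


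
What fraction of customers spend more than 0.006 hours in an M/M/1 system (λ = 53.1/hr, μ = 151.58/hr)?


W ~ Exponential(μ−λ) for M/M/1.
μ − λ = 151.58 − 53.1 = 98.4800
P(W > t) = e^{−(μ−λ)t} = e^{−0.5909} = 0.553840

Final: 0.553840


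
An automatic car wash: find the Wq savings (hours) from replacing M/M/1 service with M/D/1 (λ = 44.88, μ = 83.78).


ρ = 44.88/83.78 = 0.5357
Wq(M/M/1) = ρ/(μ−λ) = 0.5357/38.90 = 0.01377 hr
Wq(M/D/1) = ρ/(2(μ−λ)) = 0.006885 hr
Savings = 0.01377 − 0.006885 = 0.006885 hr

Final: 0.006885 hr


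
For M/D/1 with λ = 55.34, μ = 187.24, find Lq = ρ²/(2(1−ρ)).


ρ = 55.34/187.24 = 0.2956
M/D/1: Lq = ρ²/(2(1−ρ)) = 0.08735/(2·0.7044) = 0.06200

Final: 0.06200


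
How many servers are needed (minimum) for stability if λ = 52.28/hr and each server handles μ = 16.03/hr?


Stability requires cμ > λ ⇔ c > λ/μ.
λ/μ = 52.28/16.03 = 3.2614
Minimum integer c = ⌊3.2614⌋ + 1 = 4
Check: 4·16.03 = 64.12 > 52.28, while 3·16.03 = 48.09 ≤ 52.28

Final: 4 servers


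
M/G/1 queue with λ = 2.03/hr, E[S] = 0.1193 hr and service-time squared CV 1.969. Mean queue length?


ρ = λ·E[S] = 2.03·0.1193 = 0.2422
Lq = ρ²(1+C_s²)/(2(1−ρ)) = 0.05865·(1+1.969)/(2·0.7578)
= 0.05865·2.9690/1.5156 = 0.11489

Final: 0.11489


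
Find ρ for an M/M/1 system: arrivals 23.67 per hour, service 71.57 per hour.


ρ = λ/μ = 23.67/71.57 = 0.3307

Final: 0.3307


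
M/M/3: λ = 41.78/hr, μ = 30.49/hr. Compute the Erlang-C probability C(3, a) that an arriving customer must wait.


a = λ/μ = 1.3703; ρ = a/3 = 0.4568
P₀ = 0.243991 (from M/M/c formula)
C(c,a) = [a^c/(c!(1−ρ))]·P₀ = [2.57296/(6·0.5432)]·0.243991
= 0.78939·0.243991 = 0.192604

Final: 0.192604


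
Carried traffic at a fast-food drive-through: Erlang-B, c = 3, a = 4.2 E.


B(3,4.2) = 0.468295 (Erlang-B)
Carried load = a(1 − B) = 4.2·(1 − 0.468295) = 4.2·0.531705 = 2.2332 E

Final: 2.2332 Erlangs


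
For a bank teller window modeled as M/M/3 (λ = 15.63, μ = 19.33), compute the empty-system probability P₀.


a = λ/μ = 15.63/19.33 = 0.8086; ρ = a/c = 0.2695
Σ_{k=0}^{2} a^k/k! (terms k=0..2) = 1.00000 + 0.80859 + 0.32691 = 2.13549
Tail: a^3/(3!(1−ρ)) = 0.52867/(6·0.7305) = 0.12062
P₀ = 1/(2.13549 + 0.12062) = 1/2.25612 = 0.443239

Final: 0.443239


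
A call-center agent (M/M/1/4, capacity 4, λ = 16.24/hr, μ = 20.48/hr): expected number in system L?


ρ = 16.24/20.48 = 0.7930
L = ρ[1 − (K+1)ρ^K + Kρ^(K+1)] / [(1−ρ)(1−ρ^(K+1))]
Numerator: 0.7930·(1 − 5·0.395389 + 4·0.313531) = 0.219795
Denominator: (0.2070)·(0.686469) = 0.142121
L = 0.219795/0.142121 = 1.5465

Final: 1.5465


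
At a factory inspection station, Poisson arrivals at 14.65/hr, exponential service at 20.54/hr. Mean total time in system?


W = 1/(μ−λ) = 1/(20.54 − 14.65) = 1/5.89 = 0.1698 hr

Final: 0.1698 hr


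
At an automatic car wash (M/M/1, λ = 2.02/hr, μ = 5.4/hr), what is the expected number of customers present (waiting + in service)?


ρ = λ/μ = 2.02/5.4 = 0.3741
L = ρ/(1−ρ) = 0.3741/(1 − 0.3741) = 0.3741/0.6259 = 0.5976

Final: 0.5976


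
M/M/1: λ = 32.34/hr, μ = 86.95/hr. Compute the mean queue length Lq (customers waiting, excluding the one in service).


ρ = 32.34/86.95 = 0.3719
Lq = ρ²/(1−ρ) = 0.1383/0.6281 = 0.2203

Final: 0.2203


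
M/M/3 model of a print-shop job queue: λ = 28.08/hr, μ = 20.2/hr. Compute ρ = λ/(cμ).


ρ = λ/(cμ) = 28.08/(3·20.2) = 28.08/60.60 = 0.4634

Final: 0.4634


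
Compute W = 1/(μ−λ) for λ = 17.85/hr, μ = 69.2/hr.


W = 1/(μ−λ) = 1/(69.2 − 17.85) = 1/51.35 = 0.01947 hr

Final: 0.01947 hr


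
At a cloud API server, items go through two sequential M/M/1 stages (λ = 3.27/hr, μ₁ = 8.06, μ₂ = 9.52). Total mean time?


Each node sees arrival rate λ = 3.27/hr (tandem ⇒ throughput preserved).
W₁ = 1/(μ₁−λ) = 1/(8.06−3.27) = 0.20877 hr
W₂ = 1/(μ₂−λ) = 1/(9.52−3.27) = 0.16000 hr
W_total = W₁ + W₂ = 0.20877 + 0.16000 = 0.36877 hr

Final: 0.36877 hr


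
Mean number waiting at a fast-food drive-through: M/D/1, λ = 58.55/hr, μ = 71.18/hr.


ρ = 58.55/71.18 = 0.8226
M/D/1: Lq = ρ²/(2(1−ρ)) = 0.6766/(2·0.1774) = 1.90661

Final: 1.90661


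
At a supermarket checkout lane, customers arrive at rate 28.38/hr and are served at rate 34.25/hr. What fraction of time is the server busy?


ρ = λ/μ = 28.38/34.25 = 0.8286

Final: 0.8286


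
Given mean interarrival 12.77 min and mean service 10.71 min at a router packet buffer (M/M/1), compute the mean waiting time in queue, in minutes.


λ = 60/12.77 = 4.6985 /hr
μ = 60/10.71 = 5.6022 /hr
ρ = λ/μ = 4.6985/5.6022 = 0.8387
Wq = ρ/(μ−λ) = 0.8387/(5.6022−4.6985) = 0.92803 hr
In minutes: 0.92803·60 = 55.682 min

Final: 55.682 min


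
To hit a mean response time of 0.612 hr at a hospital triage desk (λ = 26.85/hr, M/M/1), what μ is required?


W = 1/(μ−λ) ⇒ μ − λ = 1/W = 1/0.612 = 1.6340
μ = λ + 1/W = 26.85 + 1.6340 = 28.4840 per hr

Final: 28.4840 /hr


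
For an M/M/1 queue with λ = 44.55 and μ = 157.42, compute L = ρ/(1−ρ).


ρ = λ/μ = 44.55/157.42 = 0.2830
L = ρ/(1−ρ) = 0.2830/(1 − 0.2830) = 0.2830/0.7170 = 0.3947

Final: 0.3947


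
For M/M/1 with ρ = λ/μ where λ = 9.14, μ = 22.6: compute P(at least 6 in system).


ρ = 9.14/22.6 = 0.4044
P(N ≥ n) = ρ^n = 0.4044^6 = 0.004375

Final: 0.004375


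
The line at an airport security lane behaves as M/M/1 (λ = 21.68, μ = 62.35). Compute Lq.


ρ = 21.68/62.35 = 0.3477
Lq = ρ²/(1−ρ) = 0.1209/0.6523 = 0.1854

Final: 0.1854


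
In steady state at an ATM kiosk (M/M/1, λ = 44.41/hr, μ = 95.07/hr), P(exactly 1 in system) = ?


ρ = 44.41/95.07 = 0.4671
P_n = (1−ρ)·ρ^n = (1 − 0.4671)·0.4671^1 = 0.5329·0.467129 = 0.248920

Final: 0.248920


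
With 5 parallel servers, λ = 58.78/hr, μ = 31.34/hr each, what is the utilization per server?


ρ = λ/(cμ) = 58.78/(5·31.34) = 58.78/156.70 = 0.3751

Final: 0.3751


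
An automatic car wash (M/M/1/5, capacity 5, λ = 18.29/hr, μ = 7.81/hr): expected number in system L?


ρ = 18.29/7.81 = 2.3419
L = ρ[1 − (K+1)ρ^K + Kρ^(K+1)] / [(1−ρ)(1−ρ^(K+1))]
Numerator: 2.3419·(1 − 6·70.439029 + 5·164.959005) = 944.150071
Denominator: (-1.3419)·(-163.959005) = 220.011572
L = 944.150071/220.011572 = 4.2914

Final: 4.2914


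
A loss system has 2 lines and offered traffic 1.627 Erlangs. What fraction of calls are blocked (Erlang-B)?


B(c,a) = (a^c/c!) / Σ_{k=0}^{c} a^k/k!
a^2/2! = 1.323565
Σ terms (k=0..2): 1.00000 + 1.62700 + 1.32356 = 3.950565
B = 1.323565/3.950565 = 0.335032

Final: 0.335032


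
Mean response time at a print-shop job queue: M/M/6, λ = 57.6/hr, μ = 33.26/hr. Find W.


a = 1.7318; ρ = 0.2886; P₀ = 0.176855
Lq = P₀·a^c·ρ/(c!(1−ρ)²) = 0.003780
Wq = Lq/λ = 0.003780/57.6 = 0.00006562 hr
W = Wq + 1/μ = 0.00006562 + 0.03007 = 0.03013 hr

Final: 0.03013 hr


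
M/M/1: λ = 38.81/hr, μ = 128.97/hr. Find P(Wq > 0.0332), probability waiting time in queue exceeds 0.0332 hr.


ρ = 38.81/128.97 = 0.3009
P(Wq > t) = ρ·e^{−(μ−λ)t} = 0.3009·e^{−2.9933}
= 0.3009·0.050121 = 0.015083

Final: 0.015083


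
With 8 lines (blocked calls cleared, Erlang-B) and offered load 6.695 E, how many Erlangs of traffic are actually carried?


B(8,6.695) = 0.161278 (Erlang-B)
Carried load = a(1 − B) = 6.695·(1 − 0.161278) = 6.695·0.838722 = 5.6152 E

Final: 5.6152 Erlangs


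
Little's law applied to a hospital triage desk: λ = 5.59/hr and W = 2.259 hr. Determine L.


L = λW = 5.59·2.259 = 12.6278

Final: 12.6278


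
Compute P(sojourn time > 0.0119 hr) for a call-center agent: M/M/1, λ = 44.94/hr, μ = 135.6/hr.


W ~ Exponential(μ−λ) for M/M/1.
μ − λ = 135.6 − 44.94 = 90.6600
P(W > t) = e^{−(μ−λ)t} = e^{−1.0789} = 0.339985

Final: 0.339985


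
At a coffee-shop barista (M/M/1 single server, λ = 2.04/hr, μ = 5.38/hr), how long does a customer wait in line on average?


ρ = 2.04/5.38 = 0.3792
Wq = ρ/(μ−λ) = 0.3792/(5.38 − 2.04) = 0.3792/3.34 = 0.1135 hr

Final: 0.1135 hr


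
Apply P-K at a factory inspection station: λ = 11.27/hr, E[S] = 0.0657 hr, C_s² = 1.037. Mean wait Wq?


ρ = λ·E[S] = 11.27·0.0657 = 0.7404
E[S²] = E[S]²(1+C_s²) = 0.0657²·(1+1.037) = 0.008793
Wq = λ·E[S²]/(2(1−ρ)) = 11.27·0.008793/(2·0.2596) = 0.19089 hr

Final: 0.19089 hr


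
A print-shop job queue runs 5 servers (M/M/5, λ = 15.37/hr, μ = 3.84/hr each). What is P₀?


a = λ/μ = 15.37/3.84 = 4.0026; ρ = a/c = 0.8005
Σ_{k=0}^{4} a^k/k! (terms k=0..4) = 1.00000 + 4.00260 + 8.01042 + 10.68751 + 10.69447 = 34.39501
Tail: a^5/(5!(1−ρ)) = 1027.33768/(120·0.1995) = 42.91750
P₀ = 1/(34.39501 + 42.91750) = 1/77.31251 = 0.012935

Final: 0.012935


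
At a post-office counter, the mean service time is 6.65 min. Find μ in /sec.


μ = 1/(service time) in consistent units.
1 second = 0.0166667 min, so μ = 0.0166667/6.65 = 0.002506 per second

Final: 0.002506 /sec


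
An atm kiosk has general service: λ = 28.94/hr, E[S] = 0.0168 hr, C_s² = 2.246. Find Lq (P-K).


ρ = λ·E[S] = 28.94·0.0168 = 0.4862
Lq = ρ²(1+C_s²)/(2(1−ρ)) = 0.2364·(1+2.246)/(2·0.5138)
= 0.2364·3.2460/1.0276 = 0.74668

Final: 0.74668


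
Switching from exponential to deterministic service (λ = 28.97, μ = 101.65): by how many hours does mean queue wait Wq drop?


ρ = 28.97/101.65 = 0.2850
Wq(M/M/1) = ρ/(μ−λ) = 0.2850/72.68 = 0.003921 hr
Wq(M/D/1) = ρ/(2(μ−λ)) = 0.001961 hr
Savings = 0.003921 − 0.001961 = 0.001961 hr

Final: 0.001961 hr


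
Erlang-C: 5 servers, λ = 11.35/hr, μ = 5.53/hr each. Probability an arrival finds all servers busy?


a = λ/μ = 2.0524; ρ = a/5 = 0.4105
P₀ = 0.127325 (from M/M/c formula)
C(c,a) = [a^c/(c!(1−ρ))]·P₀ = [36.42115/(120·0.5895)]·0.127325
= 0.51485·0.127325 = 0.065553

Final: 0.065553


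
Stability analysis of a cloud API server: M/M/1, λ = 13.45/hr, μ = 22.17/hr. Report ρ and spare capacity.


Total capacity cμ = 1·22.17 = 22.17/hr
ρ = λ/(cμ) = 13.45/22.17 = 0.6067
Stable ⇔ ρ < 1: YES
Spare capacity = cμ − λ = 22.17 − 13.45 = 8.72/hr

Final: ρ = 0.6067; stable; margin = 8.72/hr


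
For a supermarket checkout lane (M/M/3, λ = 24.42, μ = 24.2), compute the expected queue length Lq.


a = λ/μ = 1.0091; ρ = a/3 = 0.3364
P₀ = 0.360195
Lq = P₀·a^c·ρ / (c!·(1−ρ)²) = 0.360195·1.02752·0.3364/(6·0.44041)
= 0.04711

Final: 0.04711


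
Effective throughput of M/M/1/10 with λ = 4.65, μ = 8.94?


ρ = 0.5201; P_K = (1−ρ)ρ^10/(1−ρ^11) = 0.0006960
λ_eff = λ(1 − P_K) = 4.65·(1 − 0.0006960) = 4.65·0.999304 = 4.6468 /hr

Final: 4.6468 /hr


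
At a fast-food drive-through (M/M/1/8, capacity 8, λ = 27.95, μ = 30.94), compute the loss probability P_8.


ρ = λ/μ = 27.95/30.94 = 0.9034
P_K = (1−ρ)ρ^K/(1−ρ^(K+1)) = (0.09664·0.443498)/(1 − 0.400639)
= 0.042859/0.599361 = 0.071508

Final: 0.071508


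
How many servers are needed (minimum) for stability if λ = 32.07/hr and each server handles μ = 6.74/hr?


Stability requires cμ > λ ⇔ c > λ/μ.
λ/μ = 32.07/6.74 = 4.7582
Minimum integer c = ⌊4.7582⌋ + 1 = 5
Check: 5·6.74 = 33.70 > 32.07, while 4·6.74 = 26.96 ≤ 32.07

Final: 5 servers


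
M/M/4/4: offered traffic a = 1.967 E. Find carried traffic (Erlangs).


B(4,1.967) = 0.091812 (Erlang-B)
Carried load = a(1 − B) = 1.967·(1 − 0.091812) = 1.967·0.908188 = 1.7864 E

Final: 1.7864 Erlangs


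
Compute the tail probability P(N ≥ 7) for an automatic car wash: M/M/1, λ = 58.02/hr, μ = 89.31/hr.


ρ = 58.02/89.31 = 0.6496
P(N ≥ n) = ρ^n = 0.6496^7 = 0.048836

Final: 0.048836


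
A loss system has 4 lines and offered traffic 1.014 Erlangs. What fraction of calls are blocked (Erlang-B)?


B(c,a) = (a^c/c!) / Σ_{k=0}^{c} a^k/k!
a^4/4! = 0.044049
Σ terms (k=0..4): 1.00000 + 1.01400 + 0.51410 + 0.17377 + 0.04405 = 2.745913
B = 0.044049/2.745913 = 0.016042

Final: 0.016042


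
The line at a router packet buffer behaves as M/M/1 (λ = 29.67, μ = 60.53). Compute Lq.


ρ = 29.67/60.53 = 0.4902
Lq = ρ²/(1−ρ) = 0.2403/0.5098 = 0.4713

Final: 0.4713


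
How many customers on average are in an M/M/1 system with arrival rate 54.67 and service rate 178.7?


ρ = λ/μ = 54.67/178.7 = 0.3059
L = ρ/(1−ρ) = 0.3059/(1 − 0.3059) = 0.3059/0.6941 = 0.4408

Final: 0.4408


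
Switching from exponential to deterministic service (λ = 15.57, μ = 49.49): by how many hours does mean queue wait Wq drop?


ρ = 15.57/49.49 = 0.3146
Wq(M/M/1) = ρ/(μ−λ) = 0.3146/33.92 = 0.009275 hr
Wq(M/D/1) = ρ/(2(μ−λ)) = 0.004638 hr
Savings = 0.009275 − 0.004638 = 0.004638 hr

Final: 0.004638 hr


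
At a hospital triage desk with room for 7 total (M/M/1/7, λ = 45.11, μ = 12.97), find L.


ρ = 45.11/12.97 = 3.4780
L = ρ[1 − (K+1)ρ^K + Kρ^(K+1)] / [(1−ρ)(1−ρ^(K+1))]
Numerator: 3.4780·(1 − 8·6156.444336 + 7·21412.274787) = 350012.450851
Denominator: (-2.4780)·(-21411.274787) = 53057.700204
L = 350012.450851/53057.700204 = 6.5968

Final: 6.5968


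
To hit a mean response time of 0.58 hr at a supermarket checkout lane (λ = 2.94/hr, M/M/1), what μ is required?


W = 1/(μ−λ) ⇒ μ − λ = 1/W = 1/0.58 = 1.7241
μ = λ + 1/W = 2.94 + 1.7241 = 4.6641 per hr

Final: 4.6641 /hr


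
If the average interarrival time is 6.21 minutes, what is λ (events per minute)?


λ = 1/(interarrival time) in consistent units.
1 minute = 1 min, so λ = 1/6.21 = 0.1610 per minute

Final: 0.1610 /min


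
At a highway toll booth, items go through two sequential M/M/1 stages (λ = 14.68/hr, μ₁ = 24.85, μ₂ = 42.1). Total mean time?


Each node sees arrival rate λ = 14.68/hr (tandem ⇒ throughput preserved).
W₁ = 1/(μ₁−λ) = 1/(24.85−14.68) = 0.09833 hr
W₂ = 1/(μ₂−λ) = 1/(42.1−14.68) = 0.03647 hr
W_total = W₁ + W₂ = 0.09833 + 0.03647 = 0.13480 hr

Final: 0.13480 hr


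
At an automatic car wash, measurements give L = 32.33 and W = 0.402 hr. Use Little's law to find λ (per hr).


λ = L/W = 32.33/0.402 = 80.4229 /hr

Final: 80.4229 /hr


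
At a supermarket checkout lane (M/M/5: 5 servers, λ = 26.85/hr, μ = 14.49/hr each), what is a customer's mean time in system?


a = 1.8530; ρ = 0.3706; P₀ = 0.155989
Lq = P₀·a^c·ρ/(c!(1−ρ)²) = 0.02657
Wq = Lq/λ = 0.02657/26.85 = 0.0009895 hr
W = Wq + 1/μ = 0.0009895 + 0.06901 = 0.07000 hr

Final: 0.07000 hr


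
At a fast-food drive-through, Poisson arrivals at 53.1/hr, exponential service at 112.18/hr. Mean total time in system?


W = 1/(μ−λ) = 1/(112.18 − 53.1) = 1/59.08 = 0.01693 hr

Final: 0.01693 hr


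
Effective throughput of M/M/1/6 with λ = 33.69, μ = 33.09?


ρ = 1.0181; P_K = (1−ρ)ρ^6/(1−ρ^7) = 0.150673
λ_eff = λ(1 − P_K) = 33.69·(1 − 0.150673) = 33.69·0.849327 = 28.6138 /hr

Final: 28.6138 /hr


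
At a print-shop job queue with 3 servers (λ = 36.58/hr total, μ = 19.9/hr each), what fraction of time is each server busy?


ρ = λ/(cμ) = 36.58/(3·19.9) = 36.58/59.70 = 0.6127

Final: 0.6127


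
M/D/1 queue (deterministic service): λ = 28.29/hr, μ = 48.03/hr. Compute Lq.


ρ = 28.29/48.03 = 0.5890
M/D/1: Lq = ρ²/(2(1−ρ)) = 0.3469/(2·0.4110) = 0.42206

Final: 0.42206


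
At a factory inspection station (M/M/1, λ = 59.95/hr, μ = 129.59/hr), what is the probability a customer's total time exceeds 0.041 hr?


W ~ Exponential(μ−λ) for M/M/1.
μ − λ = 129.59 − 59.95 = 69.6400
P(W > t) = e^{−(μ−λ)t} = e^{−2.8552} = 0.057542

Final: 0.057542


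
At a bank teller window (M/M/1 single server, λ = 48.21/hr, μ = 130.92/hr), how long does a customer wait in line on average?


ρ = 48.21/130.92 = 0.3682
Wq = ρ/(μ−λ) = 0.3682/(130.92 − 48.21) = 0.3682/82.71 = 0.004452 hr

Final: 0.004452 hr


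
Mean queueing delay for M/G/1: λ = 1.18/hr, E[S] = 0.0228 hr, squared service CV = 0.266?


ρ = λ·E[S] = 1.18·0.0228 = 0.02690
E[S²] = E[S]²(1+C_s²) = 0.0228²·(1+0.266) = 0.0006581
Wq = λ·E[S²]/(2(1−ρ)) = 1.18·0.0006581/(2·0.9731) = 0.0003990 hr

Final: 0.0003990 hr


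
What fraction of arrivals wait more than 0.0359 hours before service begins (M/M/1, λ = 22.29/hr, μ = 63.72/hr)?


ρ = 22.29/63.72 = 0.3498
P(Wq > t) = ρ·e^{−(μ−λ)t} = 0.3498·e^{−1.4873}
= 0.3498·0.225974 = 0.079048

Final: 0.079048


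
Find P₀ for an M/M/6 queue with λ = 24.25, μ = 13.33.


a = λ/μ = 24.25/13.33 = 1.8192; ρ = a/c = 0.3032
Σ_{k=0}^{5} a^k/k! (terms k=0..5) = 1.00000 + 1.81920 + 1.65475 + 1.00344 + 0.45637 + 0.16605 = 6.09982
Tail: a^6/(6!(1−ρ)) = 36.24846/(720·0.6968) = 0.07225
P₀ = 1/(6.09982 + 0.07225) = 1/6.17207 = 0.162020

Final: 0.162020


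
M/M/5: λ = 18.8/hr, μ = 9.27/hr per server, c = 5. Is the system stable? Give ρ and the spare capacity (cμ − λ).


Total capacity cμ = 5·9.27 = 46.35/hr
ρ = λ/(cμ) = 18.8/46.35 = 0.4056
Stable ⇔ ρ < 1: YES
Spare capacity = cμ − λ = 46.35 − 18.8 = 27.55/hr

Final: ρ = 0.4056; stable; margin = 27.55/hr


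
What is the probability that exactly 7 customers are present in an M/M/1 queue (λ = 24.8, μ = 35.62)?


ρ = 24.8/35.62 = 0.6962
P_n = (1−ρ)·ρ^n = (1 − 0.6962)·0.6962^7 = 0.3038·0.079306 = 0.024090

Final: 0.024090


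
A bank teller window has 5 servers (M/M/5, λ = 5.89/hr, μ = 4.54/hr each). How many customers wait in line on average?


a = λ/μ = 1.2974; ρ = a/5 = 0.2595
P₀ = 0.273055
Lq = P₀·a^c·ρ / (c!·(1−ρ)²) = 0.273055·3.67534·0.2595/(120·0.54838)
= 0.003957

Final: 0.003957


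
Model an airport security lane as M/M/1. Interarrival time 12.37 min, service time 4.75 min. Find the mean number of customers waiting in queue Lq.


λ = 60/12.37 = 4.8504 /hr
μ = 60/4.75 = 12.6316 /hr
ρ = λ/μ = 4.8504/12.6316 = 0.3840
Lq = ρ²/(1−ρ) = 0.1475/0.6160 = 0.2394

Final: 0.2394


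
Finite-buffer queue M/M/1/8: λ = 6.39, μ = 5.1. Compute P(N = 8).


ρ = λ/μ = 6.39/5.1 = 1.2529
P_K = (1−ρ)ρ^K/(1−ρ^(K+1)) = (-0.2529·6.073590)/(1 − 7.609851)
= -1.536261/-6.609851 = 0.232420

Final: 0.232420


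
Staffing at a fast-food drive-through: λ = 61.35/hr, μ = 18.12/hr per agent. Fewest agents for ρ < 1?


Stability requires cμ > λ ⇔ c > λ/μ.
λ/μ = 61.35/18.12 = 3.3858
Minimum integer c = ⌊3.3858⌋ + 1 = 4
Check: 4·18.12 = 72.48 > 61.35, while 3·18.12 = 54.36 ≤ 61.35

Final: 4 servers


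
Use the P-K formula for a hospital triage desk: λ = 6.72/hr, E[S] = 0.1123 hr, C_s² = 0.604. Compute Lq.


ρ = λ·E[S] = 6.72·0.1123 = 0.7547
Lq = ρ²(1+C_s²)/(2(1−ρ)) = 0.5695·(1+0.604)/(2·0.2453)
= 0.5695·1.6040/0.4907 = 1.86165

Final: 1.86165


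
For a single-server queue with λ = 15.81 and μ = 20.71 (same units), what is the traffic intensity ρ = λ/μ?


ρ = λ/μ = 15.81/20.71 = 0.7634

Final: 0.7634


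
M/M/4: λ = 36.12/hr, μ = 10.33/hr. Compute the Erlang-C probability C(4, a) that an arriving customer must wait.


a = λ/μ = 3.4966; ρ = a/4 = 0.8742
P₀ = 0.014875 (from M/M/c formula)
C(c,a) = [a^c/(c!(1−ρ))]·P₀ = [149.48227/(24·0.1258)]·0.014875
= 49.49205·0.014875 = 0.736194

Final: 0.736194


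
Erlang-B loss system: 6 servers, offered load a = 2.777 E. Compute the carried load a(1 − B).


B(6,2.777) = 0.040589 (Erlang-B)
Carried load = a(1 − B) = 2.777·(1 − 0.040589) = 2.777·0.959411 = 2.6643 E

Final: 2.6643 Erlangs


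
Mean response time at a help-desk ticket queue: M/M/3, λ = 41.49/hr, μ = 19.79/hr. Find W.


a = 2.0965; ρ = 0.6988; P₀ = 0.096211
Lq = P₀·a^c·ρ/(c!(1−ρ)²) = 1.13852
Wq = Lq/λ = 1.13852/41.49 = 0.02744 hr
W = Wq + 1/μ = 0.02744 + 0.05053 = 0.07797 hr

Final: 0.07797 hr


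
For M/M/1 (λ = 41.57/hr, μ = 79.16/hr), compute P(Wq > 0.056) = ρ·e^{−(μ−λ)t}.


ρ = 41.57/79.16 = 0.5251
P(Wq > t) = ρ·e^{−(μ−λ)t} = 0.5251·e^{−2.1050}
= 0.5251·0.121841 = 0.063983

Final: 0.063983


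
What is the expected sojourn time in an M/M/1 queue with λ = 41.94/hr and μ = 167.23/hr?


W = 1/(μ−λ) = 1/(167.23 − 41.94) = 1/125.29 = 0.007981 hr

Final: 0.007981 hr


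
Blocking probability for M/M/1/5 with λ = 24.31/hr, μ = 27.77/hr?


ρ = λ/μ = 24.31/27.77 = 0.8754
P_K = (1−ρ)ρ^K/(1−ρ^(K+1)) = (0.1246·0.514097)/(1 − 0.450043)
= 0.064054/0.549957 = 0.116471

Final: 0.116471


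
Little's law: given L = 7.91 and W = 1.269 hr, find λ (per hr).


λ = L/W = 7.91/1.269 = 6.2333 /hr

Final: 6.2333 /hr


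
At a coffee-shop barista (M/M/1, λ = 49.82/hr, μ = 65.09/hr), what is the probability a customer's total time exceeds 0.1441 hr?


W ~ Exponential(μ−λ) for M/M/1.
μ − λ = 65.09 − 49.82 = 15.2700
P(W > t) = e^{−(μ−λ)t} = e^{−2.2004} = 0.110758

Final: 0.110758


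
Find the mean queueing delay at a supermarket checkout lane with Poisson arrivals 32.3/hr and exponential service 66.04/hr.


ρ = 32.3/66.04 = 0.4891
Wq = ρ/(μ−λ) = 0.4891/(66.04 − 32.3) = 0.4891/33.74 = 0.01450 hr

Final: 0.01450 hr


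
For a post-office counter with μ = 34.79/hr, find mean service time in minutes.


Mean service time = 1/μ = 1/34.79 hour = 0.02874 hour
In minutes: 0.02874 × 60 = 1.7246 min

Final: 1.7246 min


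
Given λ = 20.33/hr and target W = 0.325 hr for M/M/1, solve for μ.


W = 1/(μ−λ) ⇒ μ − λ = 1/W = 1/0.325 = 3.0769
μ = λ + 1/W = 20.33 + 3.0769 = 23.4069 per hr

Final: 23.4069 /hr


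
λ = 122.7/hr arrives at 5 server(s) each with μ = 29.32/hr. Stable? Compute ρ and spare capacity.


Total capacity cμ = 5·29.32 = 146.60/hr
ρ = λ/(cμ) = 122.7/146.60 = 0.8370
Stable ⇔ ρ < 1: YES
Spare capacity = cμ − λ = 146.60 − 122.7 = 23.90/hr

Final: ρ = 0.8370; stable; margin = 23.90/hr


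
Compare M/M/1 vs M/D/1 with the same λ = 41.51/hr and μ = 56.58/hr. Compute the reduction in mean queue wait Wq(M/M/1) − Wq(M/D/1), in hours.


ρ = 41.51/56.58 = 0.7337
Wq(M/M/1) = ρ/(μ−λ) = 0.7337/15.07 = 0.04868 hr
Wq(M/D/1) = ρ/(2(μ−λ)) = 0.02434 hr
Savings = 0.04868 − 0.02434 = 0.02434 hr

Final: 0.02434 hr


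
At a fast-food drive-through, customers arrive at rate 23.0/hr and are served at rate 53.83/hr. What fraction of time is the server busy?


ρ = λ/μ = 23.0/53.83 = 0.4273

Final: 0.4273


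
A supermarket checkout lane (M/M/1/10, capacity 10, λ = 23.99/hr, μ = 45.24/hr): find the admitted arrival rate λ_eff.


ρ = 0.5303; P_K = (1−ρ)ρ^10/(1−ρ^11) = 0.0008266
λ_eff = λ(1 − P_K) = 23.99·(1 − 0.0008266) = 23.99·0.999173 = 23.9702 /hr

Final: 23.9702 /hr


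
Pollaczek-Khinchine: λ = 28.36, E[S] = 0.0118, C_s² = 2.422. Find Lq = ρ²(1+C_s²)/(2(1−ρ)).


ρ = λ·E[S] = 28.36·0.0118 = 0.3346
Lq = ρ²(1+C_s²)/(2(1−ρ)) = 0.1120·(1+2.422)/(2·0.6654)
= 0.1120·3.4220/1.3307 = 0.28799

Final: 0.28799


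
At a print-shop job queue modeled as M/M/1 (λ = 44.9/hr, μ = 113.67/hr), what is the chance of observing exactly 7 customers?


ρ = 44.9/113.67 = 0.3950
P_n = (1−ρ)·ρ^n = (1 − 0.3950)·0.3950^7 = 0.6050·0.001500 = 0.0009077

Final: 0.0009077


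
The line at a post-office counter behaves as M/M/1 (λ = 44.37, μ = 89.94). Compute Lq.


ρ = 44.37/89.94 = 0.4933
Lq = ρ²/(1−ρ) = 0.2434/0.5067 = 0.4803

Final: 0.4803


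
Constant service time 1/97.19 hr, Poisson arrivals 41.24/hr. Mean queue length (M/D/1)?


ρ = 41.24/97.19 = 0.4243
M/D/1: Lq = ρ²/(2(1−ρ)) = 0.1801/(2·0.5757) = 0.15638

Final: 0.15638


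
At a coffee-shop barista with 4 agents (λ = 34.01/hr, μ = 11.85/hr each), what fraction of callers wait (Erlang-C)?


a = λ/μ = 2.8700; ρ = a/4 = 0.7175
P₀ = 0.045586 (from M/M/c formula)
C(c,a) = [a^c/(c!(1−ρ))]·P₀ = [67.85051/(24·0.2825)]·0.045586
= 10.00782·0.045586 = 0.456216

Final: 0.456216


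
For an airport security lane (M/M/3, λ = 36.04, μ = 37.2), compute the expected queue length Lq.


a = λ/μ = 0.9688; ρ = a/3 = 0.3229
P₀ = 0.375662
Lq = P₀·a^c·ρ / (c!·(1−ρ)²) = 0.375662·0.90934·0.3229/(6·0.45841)
= 0.04011

Final: 0.04011


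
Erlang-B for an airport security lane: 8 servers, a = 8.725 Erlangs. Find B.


B(c,a) = (a^c/c!) / Σ_{k=0}^{c} a^k/k!
a^8/8! = 832.919369
Σ terms (k=0..8): 1.00000 + 8.72500 + 38.06281 + 110.69935 + 241.46295 + 421.35285 + 612.71726 + 763.70830 + 832.91937 = 3030.647892
B = 832.919369/3030.647892 = 0.274832

Final: 0.274832


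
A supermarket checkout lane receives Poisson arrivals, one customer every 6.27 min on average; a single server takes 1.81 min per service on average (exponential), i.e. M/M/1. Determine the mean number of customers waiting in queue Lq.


λ = 60/6.27 = 9.5694 /hr
μ = 60/1.81 = 33.1492 /hr
ρ = λ/μ = 9.5694/33.1492 = 0.2887
Lq = ρ²/(1−ρ) = 0.08333/0.7113 = 0.1172

Final: 0.1172


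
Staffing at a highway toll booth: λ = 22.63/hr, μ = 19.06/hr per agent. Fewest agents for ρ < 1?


Stability requires cμ > λ ⇔ c > λ/μ.
λ/μ = 22.63/19.06 = 1.1873
Minimum integer c = ⌊1.1873⌋ + 1 = 2
Check: 2·19.06 = 38.12 > 22.63, while 1·19.06 = 19.06 ≤ 22.63

Final: 2 servers


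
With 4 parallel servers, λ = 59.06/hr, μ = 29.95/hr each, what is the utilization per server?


ρ = λ/(cμ) = 59.06/(4·29.95) = 59.06/119.80 = 0.4930

Final: 0.4930


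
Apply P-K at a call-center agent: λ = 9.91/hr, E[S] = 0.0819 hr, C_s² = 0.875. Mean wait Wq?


ρ = λ·E[S] = 9.91·0.0819 = 0.8116
E[S²] = E[S]²(1+C_s²) = 0.0819²·(1+0.875) = 0.012577
Wq = λ·E[S²]/(2(1−ρ)) = 9.91·0.012577/(2·0.1884) = 0.33083 hr

Final: 0.33083 hr


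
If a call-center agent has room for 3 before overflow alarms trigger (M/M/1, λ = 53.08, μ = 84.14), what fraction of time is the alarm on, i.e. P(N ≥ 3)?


ρ = 53.08/84.14 = 0.6309
P(N ≥ n) = ρ^n = 0.6309^3 = 0.251064

Final: 0.251064


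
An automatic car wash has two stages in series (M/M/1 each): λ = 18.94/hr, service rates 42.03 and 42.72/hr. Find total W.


Each node sees arrival rate λ = 18.94/hr (tandem ⇒ throughput preserved).
W₁ = 1/(μ₁−λ) = 1/(42.03−18.94) = 0.04331 hr
W₂ = 1/(μ₂−λ) = 1/(42.72−18.94) = 0.04205 hr
W_total = W₁ + W₂ = 0.04331 + 0.04205 = 0.08536 hr

Final: 0.08536 hr


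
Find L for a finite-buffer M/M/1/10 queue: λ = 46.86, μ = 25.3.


ρ = 46.86/25.3 = 1.8522
L = ρ[1 − (K+1)ρ^K + Kρ^(K+1)] / [(1−ρ)(1−ρ^(K+1))]
Numerator: 1.8522·(1 − 11·475.135665 + 10·880.033884) = 6621.237472
Denominator: (-0.8522)·(-879.033884) = 749.089744
L = 6621.237472/749.089744 = 8.8390

Final: 8.8390


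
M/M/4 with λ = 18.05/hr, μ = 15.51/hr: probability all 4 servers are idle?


a = λ/μ = 18.05/15.51 = 1.1638; ρ = a/c = 0.2909
Σ_{k=0}^{3} a^k/k! (terms k=0..3) = 1.00000 + 1.16377 + 0.67717 + 0.26269 = 3.10363
Tail: a^4/(4!(1−ρ)) = 1.83426/(24·0.7091) = 0.10779
P₀ = 1/(3.10363 + 0.10779) = 1/3.21142 = 0.311389

Final: 0.311389


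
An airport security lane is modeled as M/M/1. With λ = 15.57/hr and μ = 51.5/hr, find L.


ρ = λ/μ = 15.57/51.5 = 0.3023
L = ρ/(1−ρ) = 0.3023/(1 − 0.3023) = 0.3023/0.6977 = 0.4333

Final: 0.4333


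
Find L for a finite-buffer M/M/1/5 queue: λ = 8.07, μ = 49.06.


ρ = 8.07/49.06 = 0.1645
L = ρ[1 − (K+1)ρ^K + Kρ^(K+1)] / [(1−ρ)(1−ρ^(K+1))]
Numerator: 0.1645·(1 − 6·0.0001204 + 5·0.00001981) = 0.164390
Denominator: (0.8355)·(0.999980) = 0.835491
L = 0.164390/0.835491 = 0.1968

Final: 0.1968


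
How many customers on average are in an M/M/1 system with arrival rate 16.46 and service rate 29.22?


ρ = λ/μ = 16.46/29.22 = 0.5633
L = ρ/(1−ρ) = 0.5633/(1 − 0.5633) = 0.5633/0.4367 = 1.2900

Final: 1.2900


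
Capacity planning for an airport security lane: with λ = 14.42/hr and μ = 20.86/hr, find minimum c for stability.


Stability requires cμ > λ ⇔ c > λ/μ.
λ/μ = 14.42/20.86 = 0.6913
Minimum integer c = ⌊0.6913⌋ + 1 = 1
Check: 1·20.86 = 20.86 > 14.42, while 0·20.86 = 0.00 ≤ 14.42

Final: 1 servers


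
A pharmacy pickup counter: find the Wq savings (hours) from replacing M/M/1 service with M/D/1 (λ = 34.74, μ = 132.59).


ρ = 34.74/132.59 = 0.2620
Wq(M/M/1) = ρ/(μ−λ) = 0.2620/97.85 = 0.002678 hr
Wq(M/D/1) = ρ/(2(μ−λ)) = 0.001339 hr
Savings = 0.002678 − 0.001339 = 0.001339 hr

Final: 0.001339 hr


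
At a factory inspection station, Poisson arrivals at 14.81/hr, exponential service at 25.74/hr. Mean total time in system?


W = 1/(μ−λ) = 1/(25.74 − 14.81) = 1/10.93 = 0.09149 hr

Final: 0.09149 hr


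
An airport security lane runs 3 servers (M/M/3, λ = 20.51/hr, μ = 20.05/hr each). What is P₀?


a = λ/μ = 20.51/20.05 = 1.0229; ρ = a/c = 0.3410
Σ_{k=0}^{2} a^k/k! (terms k=0..2) = 1.00000 + 1.02294 + 0.52321 = 2.54615
Tail: a^3/(3!(1−ρ)) = 1.07042/(6·0.6590) = 0.27071
P₀ = 1/(2.54615 + 0.27071) = 1/2.81686 = 0.355005

Final: 0.355005


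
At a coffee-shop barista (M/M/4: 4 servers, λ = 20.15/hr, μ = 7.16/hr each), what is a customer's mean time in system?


a = 2.8142; ρ = 0.7036; P₀ = 0.049247
Lq = P₀·a^c·ρ/(c!(1−ρ)²) = 1.03051
Wq = Lq/λ = 1.03051/20.15 = 0.05114 hr
W = Wq + 1/μ = 0.05114 + 0.13966 = 0.19081 hr

Final: 0.19081 hr


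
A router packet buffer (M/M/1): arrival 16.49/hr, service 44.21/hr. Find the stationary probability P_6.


ρ = 16.49/44.21 = 0.3730
P_n = (1−ρ)·ρ^n = (1 − 0.3730)·0.3730^6 = 0.6270·0.002693 = 0.001688

Final: 0.001688


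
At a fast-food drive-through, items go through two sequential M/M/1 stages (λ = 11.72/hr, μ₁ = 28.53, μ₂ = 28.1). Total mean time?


Each node sees arrival rate λ = 11.72/hr (tandem ⇒ throughput preserved).
W₁ = 1/(μ₁−λ) = 1/(28.53−11.72) = 0.05949 hr
W₂ = 1/(μ₂−λ) = 1/(28.1−11.72) = 0.06105 hr
W_total = W₁ + W₂ = 0.05949 + 0.06105 = 0.12054 hr

Final: 0.12054 hr


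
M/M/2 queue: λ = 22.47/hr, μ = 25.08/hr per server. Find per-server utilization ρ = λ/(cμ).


ρ = λ/(cμ) = 22.47/(2·25.08) = 22.47/50.16 = 0.4480

Final: 0.4480


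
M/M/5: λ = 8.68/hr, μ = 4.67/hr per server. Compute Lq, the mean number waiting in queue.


a = λ/μ = 1.8587; ρ = a/5 = 0.3717
P₀ = 0.155094
Lq = P₀·a^c·ρ / (c!·(1−ρ)²) = 0.155094·22.18269·0.3717/(120·0.39472)
= 0.02700

Final: 0.02700


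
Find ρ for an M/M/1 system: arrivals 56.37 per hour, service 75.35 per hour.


ρ = λ/μ = 56.37/75.35 = 0.7481

Final: 0.7481


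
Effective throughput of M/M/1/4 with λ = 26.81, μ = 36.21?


ρ = 0.7404; P_K = (1−ρ)ρ^4/(1−ρ^5) = 0.100340
λ_eff = λ(1 − P_K) = 26.81·(1 − 0.100340) = 26.81·0.899660 = 24.1199 /hr

Final: 24.1199 /hr


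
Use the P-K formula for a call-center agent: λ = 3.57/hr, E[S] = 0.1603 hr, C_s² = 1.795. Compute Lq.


ρ = λ·E[S] = 3.57·0.1603 = 0.5723
Lq = ρ²(1+C_s²)/(2(1−ρ)) = 0.3275·(1+1.795)/(2·0.4277)
= 0.3275·2.7950/0.8555 = 1.07001

Final: 1.07001


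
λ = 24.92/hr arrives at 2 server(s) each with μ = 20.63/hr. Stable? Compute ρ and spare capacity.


Total capacity cμ = 2·20.63 = 41.26/hr
ρ = λ/(cμ) = 24.92/41.26 = 0.6040
Stable ⇔ ρ < 1: YES
Spare capacity = cμ − λ = 41.26 − 24.92 = 16.34/hr

Final: ρ = 0.6040; stable; margin = 16.34/hr


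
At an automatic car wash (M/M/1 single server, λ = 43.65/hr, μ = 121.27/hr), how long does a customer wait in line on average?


ρ = 43.65/121.27 = 0.3599
Wq = ρ/(μ−λ) = 0.3599/(121.27 − 43.65) = 0.3599/77.62 = 0.004637 hr

Final: 0.004637 hr


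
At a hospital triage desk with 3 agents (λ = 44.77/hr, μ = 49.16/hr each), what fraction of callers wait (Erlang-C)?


a = λ/μ = 0.9107; ρ = a/3 = 0.3036
P₀ = 0.399019 (from M/M/c formula)
C(c,a) = [a^c/(c!(1−ρ))]·P₀ = [0.75531/(6·0.6964)]·0.399019
= 0.18076·0.399019 = 0.072126

Final: 0.072126


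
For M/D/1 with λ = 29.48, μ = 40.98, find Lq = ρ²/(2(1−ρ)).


ρ = 29.48/40.98 = 0.7194
M/D/1: Lq = ρ²/(2(1−ρ)) = 0.5175/(2·0.2806) = 0.92205

Final: 0.92205


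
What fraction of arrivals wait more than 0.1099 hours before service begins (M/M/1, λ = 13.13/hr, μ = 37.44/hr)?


ρ = 13.13/37.44 = 0.3507
P(Wq > t) = ρ·e^{−(μ−λ)t} = 0.3507·e^{−2.6717}
= 0.3507·0.069137 = 0.024246

Final: 0.024246


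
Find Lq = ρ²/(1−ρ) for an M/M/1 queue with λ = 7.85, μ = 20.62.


ρ = 7.85/20.62 = 0.3807
Lq = ρ²/(1−ρ) = 0.1449/0.6193 = 0.2340

Final: 0.2340


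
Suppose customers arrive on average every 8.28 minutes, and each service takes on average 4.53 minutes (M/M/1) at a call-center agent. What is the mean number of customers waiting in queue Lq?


λ = 60/8.28 = 7.2464 /hr
μ = 60/4.53 = 13.2450 /hr
ρ = λ/μ = 7.2464/13.2450 = 0.5471
Lq = ρ²/(1−ρ) = 0.2993/0.4529 = 0.6609

Final: 0.6609


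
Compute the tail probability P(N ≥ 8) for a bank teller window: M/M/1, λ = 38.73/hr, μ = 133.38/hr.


ρ = 38.73/133.38 = 0.2904
P(N ≥ n) = ρ^n = 0.2904^8 = 0.00005054

Final: 0.00005054


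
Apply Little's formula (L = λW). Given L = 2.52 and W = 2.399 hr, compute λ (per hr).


λ = L/W = 2.52/2.399 = 1.0504 /hr

Final: 1.0504 /hr


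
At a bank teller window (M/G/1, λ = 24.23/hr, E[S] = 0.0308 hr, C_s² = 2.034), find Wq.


ρ = λ·E[S] = 24.23·0.0308 = 0.7463
E[S²] = E[S]²(1+C_s²) = 0.0308²·(1+2.034) = 0.002878
Wq = λ·E[S²]/(2(1−ρ)) = 24.23·0.002878/(2·0.2537) = 0.13743 hr

Final: 0.13743 hr


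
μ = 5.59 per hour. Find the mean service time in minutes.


Mean service time = 1/μ = 1/5.59 hour = 0.17889 hour
In minutes: 0.17889 × 60 = 10.7335 min

Final: 10.7335 min


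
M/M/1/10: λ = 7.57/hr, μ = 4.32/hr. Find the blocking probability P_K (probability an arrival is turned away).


ρ = λ/μ = 7.57/4.32 = 1.7523
P_K = (1−ρ)ρ^K/(1−ρ^(K+1)) = (-0.7523·272.974027)/(1 − 478.336432)
= -205.362405/-477.336432 = 0.430226

Final: 0.430226


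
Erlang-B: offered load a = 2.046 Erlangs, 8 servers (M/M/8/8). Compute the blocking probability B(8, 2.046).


B(c,a) = (a^c/c!) / Σ_{k=0}^{c} a^k/k!
a^8/8! = 0.007616
Σ terms (k=0..8): 1.00000 + 2.04600 + 2.09306 + 1.42747 + 0.73015 + 0.29878 + 0.10188 + 0.02978 + 0.007616 = 7.734727
B = 0.007616/7.734727 = 0.0009846

Final: 0.0009846


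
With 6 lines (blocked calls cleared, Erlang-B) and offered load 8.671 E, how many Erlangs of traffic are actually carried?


B(6,8.671) = 0.424610 (Erlang-B)
Carried load = a(1 − B) = 8.671·(1 − 0.424610) = 8.671·0.575390 = 4.9892 E

Final: 4.9892 Erlangs


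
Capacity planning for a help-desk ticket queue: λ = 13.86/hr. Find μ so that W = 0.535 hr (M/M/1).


W = 1/(μ−λ) ⇒ μ − λ = 1/W = 1/0.535 = 1.8692
μ = λ + 1/W = 13.86 + 1.8692 = 15.7292 per hr

Final: 15.7292 /hr


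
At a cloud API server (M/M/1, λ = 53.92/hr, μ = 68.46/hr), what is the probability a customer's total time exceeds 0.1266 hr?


W ~ Exponential(μ−λ) for M/M/1.
μ − λ = 68.46 − 53.92 = 14.5400
P(W > t) = e^{−(μ−λ)t} = e^{−1.8408} = 0.158696

Final: 0.158696


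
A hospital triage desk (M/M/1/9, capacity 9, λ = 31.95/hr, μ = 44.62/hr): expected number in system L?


ρ = 31.95/44.62 = 0.7160
L = ρ[1 − (K+1)ρ^K + Kρ^(K+1)] / [(1−ρ)(1−ρ^(K+1))]
Numerator: 0.7160·(1 − 10·0.049485 + 9·0.035433) = 0.590060
Denominator: (0.2840)·(0.964567) = 0.273892
L = 0.590060/0.273892 = 2.1544

Final: 2.1544


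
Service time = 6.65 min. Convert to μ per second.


μ = 1/(service time) in consistent units.
1 second = 0.0166667 min, so μ = 0.0166667/6.65 = 0.002506 per second

Final: 0.002506 /sec


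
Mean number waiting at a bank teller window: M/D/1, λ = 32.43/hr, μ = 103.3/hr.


ρ = 32.43/103.3 = 0.3139
M/D/1: Lq = ρ²/(2(1−ρ)) = 0.09856/(2·0.6861) = 0.07183

Final: 0.07183


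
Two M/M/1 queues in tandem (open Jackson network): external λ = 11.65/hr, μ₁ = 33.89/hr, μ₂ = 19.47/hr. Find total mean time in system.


Each node sees arrival rate λ = 11.65/hr (tandem ⇒ throughput preserved).
W₁ = 1/(μ₁−λ) = 1/(33.89−11.65) = 0.04496 hr
W₂ = 1/(μ₂−λ) = 1/(19.47−11.65) = 0.12788 hr
W_total = W₁ + W₂ = 0.04496 + 0.12788 = 0.17284 hr

Final: 0.17284 hr


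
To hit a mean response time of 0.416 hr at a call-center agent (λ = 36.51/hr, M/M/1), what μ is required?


W = 1/(μ−λ) ⇒ μ − λ = 1/W = 1/0.416 = 2.4038
μ = λ + 1/W = 36.51 + 2.4038 = 38.9138 per hr

Final: 38.9138 /hr


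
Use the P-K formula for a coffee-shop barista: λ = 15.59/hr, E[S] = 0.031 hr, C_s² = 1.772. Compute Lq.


ρ = λ·E[S] = 15.59·0.031 = 0.4833
Lq = ρ²(1+C_s²)/(2(1−ρ)) = 0.2336·(1+1.772)/(2·0.5167)
= 0.2336·2.7720/1.0334 = 0.62652

Final: 0.62652


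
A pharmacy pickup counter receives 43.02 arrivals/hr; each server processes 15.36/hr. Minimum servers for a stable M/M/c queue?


Stability requires cμ > λ ⇔ c > λ/μ.
λ/μ = 43.02/15.36 = 2.8008
Minimum integer c = ⌊2.8008⌋ + 1 = 3
Check: 3·15.36 = 46.08 > 43.02, while 2·15.36 = 30.72 ≤ 43.02

Final: 3 servers
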